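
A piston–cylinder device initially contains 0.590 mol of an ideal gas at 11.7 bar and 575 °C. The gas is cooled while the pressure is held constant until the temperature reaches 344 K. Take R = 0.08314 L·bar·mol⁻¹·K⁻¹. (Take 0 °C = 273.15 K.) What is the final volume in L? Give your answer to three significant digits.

Convert: T₁ = 848.1 K.
From PV = nRT: V₁ = nRT₁/P₁ = 3.556 L.
P constant ⇒ V ∝ T: P₂ = P₁; V₂ = V₁·(T₂/T₁) = 1.442 L.

V₂ ≈ 1.44 L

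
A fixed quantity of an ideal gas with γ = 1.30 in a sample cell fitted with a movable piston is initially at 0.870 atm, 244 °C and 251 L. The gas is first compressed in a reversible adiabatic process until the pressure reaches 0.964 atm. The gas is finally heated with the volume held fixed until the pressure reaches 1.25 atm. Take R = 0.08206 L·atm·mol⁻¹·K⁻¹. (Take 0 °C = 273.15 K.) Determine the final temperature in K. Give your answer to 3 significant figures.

T₃ ≈ 687 K

Convert: T₁ = 517.1 K.
Adiabatic (γ = 1.30), T V^(γ−1) and P V^γ constant: T₂ = T₁·(P₂/P₁)^((γ−1)/γ) = 529.5 K; V₂ = V₁·(P₁/P₂)^(1/γ) = 232.0 L.
V constant ⇒ P ∝ T: V₃ = V₂; T₃ = T₂·(P₃/P₂) = 686.6 K.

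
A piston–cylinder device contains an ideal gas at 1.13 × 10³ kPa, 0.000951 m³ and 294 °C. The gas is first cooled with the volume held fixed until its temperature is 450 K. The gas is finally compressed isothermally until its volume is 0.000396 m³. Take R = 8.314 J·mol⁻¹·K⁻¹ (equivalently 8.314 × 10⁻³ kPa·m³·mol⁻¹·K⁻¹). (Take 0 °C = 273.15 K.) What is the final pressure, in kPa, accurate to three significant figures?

P₃ ≈ 2.15e+03 kPa

Convert: T₁ = 567.1 K.
Isochoric, so P/T is constant: V₂ = V₁; P₂ = P₁·(T₂/T₁) = 896.6 kPa.
T constant ⇒ Boyle's law P V = const: T₃ = T₂; P₃ = P₂·(V₂/V₃) = 2153 kPa.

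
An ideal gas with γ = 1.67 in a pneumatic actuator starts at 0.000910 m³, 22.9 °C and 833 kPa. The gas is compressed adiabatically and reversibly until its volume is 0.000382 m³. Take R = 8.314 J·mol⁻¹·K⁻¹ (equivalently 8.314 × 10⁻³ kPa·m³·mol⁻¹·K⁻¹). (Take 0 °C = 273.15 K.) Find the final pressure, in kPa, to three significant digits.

P₂ ≈ 3.55e+03 kPa

Convert: T₁ = 296.0 K.
Reversible adiabatic, γ = 1.67: T₂ = T₁·(V₁/V₂)^(γ−1) = 529.6 K; P₂ = P₁·(V₁/V₂)^γ = 3550 kPa.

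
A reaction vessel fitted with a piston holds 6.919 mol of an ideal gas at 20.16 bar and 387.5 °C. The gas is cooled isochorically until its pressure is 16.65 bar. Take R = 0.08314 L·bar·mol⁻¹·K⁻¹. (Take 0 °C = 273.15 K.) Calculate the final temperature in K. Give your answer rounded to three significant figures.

T₂ ≈ 546 K

Convert: T₁ = 660.6 K.
From PV = nRT: V₁ = nRT₁/P₁ = 18.85 L.
Isochoric, so P/T is constant: V₂ = V₁; T₂ = T₁·(P₂/P₁) = 545.6 K.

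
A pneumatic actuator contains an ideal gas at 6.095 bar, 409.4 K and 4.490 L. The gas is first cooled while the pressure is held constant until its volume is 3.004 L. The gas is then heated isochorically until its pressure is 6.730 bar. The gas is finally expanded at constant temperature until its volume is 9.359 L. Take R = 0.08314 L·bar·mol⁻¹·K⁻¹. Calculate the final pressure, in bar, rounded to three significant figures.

P constant ⇒ V ∝ T: P₂ = P₁; T₂ = T₁·(V₂/V₁) = 273.9 K.
Isochoric, so P/T is constant: V₃ = V₂; T₃ = T₂·(P₃/P₂) = 302.4 K.
Isothermal, so P V is constant: T₄ = T₃; P₄ = P₃·(V₃/V₄) = 2.160 bar.

P₄ ≈ 2.16 bar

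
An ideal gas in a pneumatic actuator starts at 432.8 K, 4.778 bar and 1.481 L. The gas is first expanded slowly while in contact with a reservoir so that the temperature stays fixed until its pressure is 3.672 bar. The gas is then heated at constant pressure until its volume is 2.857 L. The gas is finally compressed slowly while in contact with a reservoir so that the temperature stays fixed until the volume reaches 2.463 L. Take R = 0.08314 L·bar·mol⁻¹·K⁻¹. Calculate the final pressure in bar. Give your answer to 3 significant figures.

Isothermal, so P V is constant: T₂ = T₁; V₂ = V₁·(P₁/P₂) = 1.927 L.
Isobaric, so V/T is constant: P₃ = P₂; T₃ = T₂·(V₃/V₂) = 641.7 K.
T constant ⇒ Boyle's law P V = const: T₄ = T₃; P₄ = P₃·(V₃/V₄) = 4.259 bar.

P₄ ≈ 4.26 bar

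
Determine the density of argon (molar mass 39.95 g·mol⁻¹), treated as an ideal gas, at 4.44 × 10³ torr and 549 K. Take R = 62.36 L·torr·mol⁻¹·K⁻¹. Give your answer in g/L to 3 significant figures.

ρ ≈ 5.18 g/L

ρ = PM/(RT) = (4.44e+03 × 39.95) / (62.36 × 549.0)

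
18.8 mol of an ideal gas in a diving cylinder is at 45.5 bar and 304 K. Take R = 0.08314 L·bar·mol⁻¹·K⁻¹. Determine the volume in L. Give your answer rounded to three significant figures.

V ≈ 10.4 L

PV = nRT ⇒ V = nRT/P = (18.8 × 0.08314 × 304) / 45.5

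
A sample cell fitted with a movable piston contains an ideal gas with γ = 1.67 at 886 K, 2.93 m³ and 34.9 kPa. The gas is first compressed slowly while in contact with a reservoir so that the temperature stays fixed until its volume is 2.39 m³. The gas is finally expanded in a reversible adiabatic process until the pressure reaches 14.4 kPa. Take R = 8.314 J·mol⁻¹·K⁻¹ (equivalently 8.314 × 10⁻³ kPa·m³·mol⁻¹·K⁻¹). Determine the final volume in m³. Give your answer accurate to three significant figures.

V₃ ≈ 4.59 m³

T constant ⇒ Boyle's law P V = const: T₂ = T₁; P₂ = P₁·(V₁/V₂) = 42.79 kPa.
Reversible adiabatic, γ = 1.67: T₃ = T₂·(P₃/P₂)^((γ−1)/γ) = 572.4 K; V₃ = V₂·(P₂/P₃)^(1/γ) = 4.588 m³.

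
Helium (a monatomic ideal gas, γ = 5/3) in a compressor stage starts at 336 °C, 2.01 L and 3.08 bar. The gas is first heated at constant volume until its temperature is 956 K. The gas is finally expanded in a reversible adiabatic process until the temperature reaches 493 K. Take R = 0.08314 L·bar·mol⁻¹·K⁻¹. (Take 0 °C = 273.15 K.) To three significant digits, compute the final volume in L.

Convert: T₁ = 609.1 K.
Isochoric, so P/T is constant: V₂ = V₁; P₂ = P₁·(T₂/T₁) = 4.834 bar.
Adiabatic (γ = 5/3), T V^(γ−1) and P V^γ constant: P₃ = P₂·(T₃/T₂)^(γ/(γ−1)) = 0.9231 bar; V₃ = V₂·(T₂/T₃)^(1/(γ−1)) = 5.428 L.

V₃ ≈ 5.43 L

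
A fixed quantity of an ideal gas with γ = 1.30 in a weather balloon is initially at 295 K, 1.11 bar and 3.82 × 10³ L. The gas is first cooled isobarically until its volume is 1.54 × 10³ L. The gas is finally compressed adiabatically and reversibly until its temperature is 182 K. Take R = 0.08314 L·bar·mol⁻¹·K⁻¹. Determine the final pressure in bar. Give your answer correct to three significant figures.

P₃ ≈ 7.02 bar

Isobaric, so V/T is constant: P₂ = P₁; T₂ = T₁·(V₂/V₁) = 118.9 K.
Adiabatic (γ = 1.30), T V^(γ−1) and P V^γ constant: P₃ = P₂·(T₃/T₂)^(γ/(γ−1)) = 7.016 bar; V₃ = V₂·(T₂/T₃)^(1/(γ−1)) = 372.9 L.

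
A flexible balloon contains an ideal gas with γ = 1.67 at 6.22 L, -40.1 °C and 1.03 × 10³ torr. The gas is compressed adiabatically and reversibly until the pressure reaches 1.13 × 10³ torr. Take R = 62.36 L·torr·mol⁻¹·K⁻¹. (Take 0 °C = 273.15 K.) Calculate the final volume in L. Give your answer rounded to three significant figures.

V₂ ≈ 5.88 L

Convert: T₁ = 233.0 K.
Adiabatic (γ = 1.67), T V^(γ−1) and P V^γ constant: T₂ = T₁·(P₂/P₁)^((γ−1)/γ) = 241.9 K; V₂ = V₁·(P₁/P₂)^(1/γ) = 5.884 L.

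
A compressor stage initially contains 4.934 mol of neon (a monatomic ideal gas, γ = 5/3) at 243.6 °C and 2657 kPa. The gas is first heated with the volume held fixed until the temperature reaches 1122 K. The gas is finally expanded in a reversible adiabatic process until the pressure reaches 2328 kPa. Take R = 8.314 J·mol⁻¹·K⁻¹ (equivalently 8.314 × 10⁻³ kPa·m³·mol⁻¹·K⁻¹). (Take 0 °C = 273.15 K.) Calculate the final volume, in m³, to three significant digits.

Convert: T₁ = 516.8 K.
From PV = nRT: V₁ = nRT₁/P₁ = 0.007978 m³.
Isochoric, so P/T is constant: V₂ = V₁; P₂ = P₁·(T₂/T₁) = 5769 kPa.
Adiabatic (γ = 5/3), T V^(γ−1) and P V^γ constant: T₃ = T₂·(P₃/P₂)^((γ−1)/γ) = 780.4 K; V₃ = V₂·(P₂/P₃)^(1/γ) = 0.01375 m³.

V₃ ≈ 0.0138 m³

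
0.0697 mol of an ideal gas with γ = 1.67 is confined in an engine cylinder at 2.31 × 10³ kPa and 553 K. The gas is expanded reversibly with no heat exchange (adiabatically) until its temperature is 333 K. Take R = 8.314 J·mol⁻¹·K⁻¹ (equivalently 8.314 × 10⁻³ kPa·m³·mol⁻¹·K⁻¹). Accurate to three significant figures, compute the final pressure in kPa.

P₂ ≈ 652 kPa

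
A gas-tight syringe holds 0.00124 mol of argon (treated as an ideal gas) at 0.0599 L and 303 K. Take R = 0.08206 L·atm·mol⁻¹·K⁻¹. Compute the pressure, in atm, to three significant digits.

P ≈ 0.515 atm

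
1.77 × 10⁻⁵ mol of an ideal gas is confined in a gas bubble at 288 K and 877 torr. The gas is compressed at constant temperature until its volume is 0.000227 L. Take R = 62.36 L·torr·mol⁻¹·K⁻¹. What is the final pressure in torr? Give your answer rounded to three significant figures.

P₂ ≈ 1.40e+03 torr

From PV = nRT: V₁ = nRT₁/P₁ = 0.0003625 L.
Isothermal, so P V is constant: T₂ = T₁; P₂ = P₁·(V₁/V₂) = 1400 torr.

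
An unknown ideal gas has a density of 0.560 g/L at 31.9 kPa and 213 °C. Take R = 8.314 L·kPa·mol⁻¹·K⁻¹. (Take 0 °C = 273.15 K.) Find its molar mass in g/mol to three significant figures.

M ≈ 71.0 g/mol

ρ = PM/(RT) ⇒ M = ρRT/P = (0.560 × 8.314 × 486.1) / 31.9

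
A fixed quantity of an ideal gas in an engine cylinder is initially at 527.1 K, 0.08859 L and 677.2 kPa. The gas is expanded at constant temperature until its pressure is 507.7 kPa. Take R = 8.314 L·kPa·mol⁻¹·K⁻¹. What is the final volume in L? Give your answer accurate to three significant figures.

T constant ⇒ Boyle's law P V = const: T₂ = T₁; V₂ = V₁·(P₁/P₂) = 0.1182 L.

V₂ ≈ 0.118 L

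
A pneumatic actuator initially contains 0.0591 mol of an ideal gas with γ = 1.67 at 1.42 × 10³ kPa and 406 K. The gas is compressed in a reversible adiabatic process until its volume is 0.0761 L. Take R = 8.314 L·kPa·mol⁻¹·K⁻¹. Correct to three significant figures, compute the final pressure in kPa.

P₂ ≈ 3.95e+03 kPa

From PV = nRT: V₁ = nRT₁/P₁ = 0.1405 L.
Reversible adiabatic, γ = 1.67: T₂ = T₁·(V₁/V₂)^(γ−1) = 612.2 K; P₂ = P₁·(V₁/V₂)^γ = 3953 kPa.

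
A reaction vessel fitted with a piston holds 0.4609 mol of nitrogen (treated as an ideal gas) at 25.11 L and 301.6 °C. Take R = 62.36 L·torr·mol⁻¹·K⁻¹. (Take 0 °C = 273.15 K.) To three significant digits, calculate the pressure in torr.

P ≈ 658 torr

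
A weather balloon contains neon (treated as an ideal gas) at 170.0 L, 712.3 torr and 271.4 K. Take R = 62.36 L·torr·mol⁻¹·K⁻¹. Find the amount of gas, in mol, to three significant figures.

n ≈ 7.15 mol

PV = nRT ⇒ n = PV/(RT) = (712.3 × 170.0) / (62.36 × 271.4)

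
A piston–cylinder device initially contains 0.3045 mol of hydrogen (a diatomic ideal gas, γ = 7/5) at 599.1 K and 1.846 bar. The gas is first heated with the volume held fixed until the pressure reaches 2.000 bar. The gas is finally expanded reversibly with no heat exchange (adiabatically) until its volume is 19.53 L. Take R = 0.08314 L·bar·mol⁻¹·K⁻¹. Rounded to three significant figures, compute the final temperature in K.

T₃ ≈ 459 K

From PV = nRT: V₁ = nRT₁/P₁ = 8.216 L.
Isochoric, so P/T is constant: V₂ = V₁; T₂ = T₁·(P₂/P₁) = 649.1 K.
Adiabatic (γ = 7/5), T V^(γ−1) and P V^γ constant: T₃ = T₂·(V₂/V₃)^(γ−1) = 459.1 K; P₃ = P₂·(V₂/V₃)^γ = 0.5951 bar.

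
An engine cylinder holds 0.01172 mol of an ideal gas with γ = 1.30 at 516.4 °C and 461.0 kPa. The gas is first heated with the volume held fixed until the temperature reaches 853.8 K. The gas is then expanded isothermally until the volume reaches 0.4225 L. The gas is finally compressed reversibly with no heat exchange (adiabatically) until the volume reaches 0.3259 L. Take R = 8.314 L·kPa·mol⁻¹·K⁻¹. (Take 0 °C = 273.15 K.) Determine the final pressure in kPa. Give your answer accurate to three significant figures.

P₄ ≈ 276 kPa

Convert: T₁ = 789.5 K.
From PV = nRT: V₁ = nRT₁/P₁ = 0.1669 L.
Isochoric, so P/T is constant: V₂ = V₁; P₂ = P₁·(T₂/T₁) = 498.5 kPa.
T constant ⇒ Boyle's law P V = const: T₃ = T₂; P₃ = P₂·(V₂/V₃) = 196.9 kPa.
Reversible adiabatic, γ = 1.30: T₄ = T₃·(V₃/V₄)^(γ−1) = 923.0 K; P₄ = P₃·(V₃/V₄)^γ = 276.0 kPa.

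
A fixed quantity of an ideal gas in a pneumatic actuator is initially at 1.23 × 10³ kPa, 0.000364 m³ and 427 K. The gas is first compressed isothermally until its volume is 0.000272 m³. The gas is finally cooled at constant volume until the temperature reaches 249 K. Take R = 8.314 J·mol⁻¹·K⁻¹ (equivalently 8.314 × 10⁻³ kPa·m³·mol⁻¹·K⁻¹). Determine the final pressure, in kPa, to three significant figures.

Isothermal, so P V is constant: T₂ = T₁; P₂ = P₁·(V₁/V₂) = 1646 kPa.
Isochoric, so P/T is constant: V₃ = V₂; P₃ = P₂·(T₃/T₂) = 959.9 kPa.

P₃ ≈ 960 kPa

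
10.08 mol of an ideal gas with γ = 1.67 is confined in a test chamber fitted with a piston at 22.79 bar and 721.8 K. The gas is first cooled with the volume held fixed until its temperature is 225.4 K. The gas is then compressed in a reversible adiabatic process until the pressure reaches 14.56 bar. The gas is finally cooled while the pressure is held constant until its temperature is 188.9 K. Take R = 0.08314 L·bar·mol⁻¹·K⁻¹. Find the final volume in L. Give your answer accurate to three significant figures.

From PV = nRT: V₁ = nRT₁/P₁ = 26.54 L.
Isochoric, so P/T is constant: V₂ = V₁; P₂ = P₁·(T₂/T₁) = 7.117 bar.
Reversible adiabatic, γ = 1.67: T₃ = T₂·(P₃/P₂)^((γ−1)/γ) = 300.4 K; V₃ = V₂·(P₂/P₃)^(1/γ) = 17.29 L.
P constant ⇒ V ∝ T: P₄ = P₃; V₄ = V₃·(T₄/T₃) = 10.87 L.

V₄ ≈ 10.9 L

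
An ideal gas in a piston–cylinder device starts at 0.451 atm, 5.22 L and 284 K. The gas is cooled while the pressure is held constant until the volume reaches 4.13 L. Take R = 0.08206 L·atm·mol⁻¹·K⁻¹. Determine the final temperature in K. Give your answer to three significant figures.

T₂ ≈ 225 K

Isobaric, so V/T is constant: P₂ = P₁; T₂ = T₁·(V₂/V₁) = 224.7 K.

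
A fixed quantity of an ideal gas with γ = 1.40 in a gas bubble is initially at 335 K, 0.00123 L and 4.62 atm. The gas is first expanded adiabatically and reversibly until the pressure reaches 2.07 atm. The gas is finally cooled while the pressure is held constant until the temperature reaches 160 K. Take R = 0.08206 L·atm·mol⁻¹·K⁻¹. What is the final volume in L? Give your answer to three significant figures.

Reversible adiabatic, γ = 1.40: T₂ = T₁·(P₂/P₁)^((γ−1)/γ) = 266.3 K; V₂ = V₁·(P₁/P₂)^(1/γ) = 0.002183 L.
Isobaric, so V/T is constant: P₃ = P₂; V₃ = V₂·(T₃/T₂) = 0.001311 L.

V₃ ≈ 0.00131 L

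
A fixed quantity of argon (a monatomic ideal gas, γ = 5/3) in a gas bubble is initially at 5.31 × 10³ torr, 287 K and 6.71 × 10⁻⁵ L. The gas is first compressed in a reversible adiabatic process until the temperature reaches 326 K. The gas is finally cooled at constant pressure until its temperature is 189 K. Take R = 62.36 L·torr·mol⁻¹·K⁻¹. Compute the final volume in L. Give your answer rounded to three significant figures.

V₃ ≈ 3.21e-05 L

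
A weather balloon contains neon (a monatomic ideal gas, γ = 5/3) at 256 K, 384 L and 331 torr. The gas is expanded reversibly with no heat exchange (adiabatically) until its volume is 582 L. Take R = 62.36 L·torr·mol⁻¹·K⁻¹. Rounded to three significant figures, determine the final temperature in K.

T₂ ≈ 194 K

Adiabatic (γ = 5/3), T V^(γ−1) and P V^γ constant: T₂ = T₁·(V₁/V₂)^(γ−1) = 194.0 K; P₂ = P₁·(V₁/V₂)^γ = 165.5 torr.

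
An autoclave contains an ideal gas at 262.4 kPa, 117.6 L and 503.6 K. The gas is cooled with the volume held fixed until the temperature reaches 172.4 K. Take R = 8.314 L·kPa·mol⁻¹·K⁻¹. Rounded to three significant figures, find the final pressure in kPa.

V constant ⇒ P ∝ T: V₂ = V₁; P₂ = P₁·(T₂/T₁) = 89.83 kPa.

P₂ ≈ 89.8 kPa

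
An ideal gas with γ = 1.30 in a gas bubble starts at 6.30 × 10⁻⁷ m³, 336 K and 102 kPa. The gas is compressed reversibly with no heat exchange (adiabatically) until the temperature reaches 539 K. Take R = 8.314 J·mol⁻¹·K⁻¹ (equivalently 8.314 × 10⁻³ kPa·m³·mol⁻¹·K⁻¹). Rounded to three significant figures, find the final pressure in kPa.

Reversible adiabatic, γ = 1.30: P₂ = P₁·(T₂/T₁)^(γ/(γ−1)) = 790.7 kPa; V₂ = V₁·(T₁/T₂)^(1/(γ−1)) = 1.304e-07 m³.

P₂ ≈ 791 kPa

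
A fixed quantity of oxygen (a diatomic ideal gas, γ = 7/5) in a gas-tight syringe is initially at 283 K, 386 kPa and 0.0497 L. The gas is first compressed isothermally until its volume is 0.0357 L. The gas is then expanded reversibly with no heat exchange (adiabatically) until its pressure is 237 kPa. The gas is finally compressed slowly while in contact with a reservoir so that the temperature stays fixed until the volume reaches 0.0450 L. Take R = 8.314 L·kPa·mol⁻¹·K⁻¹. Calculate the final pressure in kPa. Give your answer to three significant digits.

Isothermal, so P V is constant: T₂ = T₁; P₂ = P₁·(V₁/V₂) = 537.4 kPa.
Reversible adiabatic, γ = 7/5: T₃ = T₂·(P₃/P₂)^((γ−1)/γ) = 224.0 K; V₃ = V₂·(P₂/P₃)^(1/γ) = 0.06406 L.
T constant ⇒ Boyle's law P V = const: T₄ = T₃; P₄ = P₃·(V₃/V₄) = 337.4 kPa.

P₄ ≈ 337 kPa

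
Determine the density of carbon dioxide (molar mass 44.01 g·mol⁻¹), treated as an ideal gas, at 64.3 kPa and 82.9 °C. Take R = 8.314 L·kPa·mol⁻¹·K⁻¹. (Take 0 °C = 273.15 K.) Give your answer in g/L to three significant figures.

ρ = PM/(RT) = (64.3 × 44.01) / (8.314 × 356.0)

ρ ≈ 0.956 g/L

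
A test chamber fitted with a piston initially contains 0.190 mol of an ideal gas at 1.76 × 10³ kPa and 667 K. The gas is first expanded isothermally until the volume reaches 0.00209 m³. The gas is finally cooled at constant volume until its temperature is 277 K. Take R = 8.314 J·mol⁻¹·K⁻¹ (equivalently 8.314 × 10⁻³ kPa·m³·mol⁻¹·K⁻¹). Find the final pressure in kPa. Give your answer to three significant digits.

From PV = nRT: V₁ = nRT₁/P₁ = 0.0005987 m³.
Isothermal, so P V is constant: T₂ = T₁; P₂ = P₁·(V₁/V₂) = 504.1 kPa.
Isochoric, so P/T is constant: V₃ = V₂; P₃ = P₂·(T₃/T₂) = 209.4 kPa.

P₃ ≈ 209 kPa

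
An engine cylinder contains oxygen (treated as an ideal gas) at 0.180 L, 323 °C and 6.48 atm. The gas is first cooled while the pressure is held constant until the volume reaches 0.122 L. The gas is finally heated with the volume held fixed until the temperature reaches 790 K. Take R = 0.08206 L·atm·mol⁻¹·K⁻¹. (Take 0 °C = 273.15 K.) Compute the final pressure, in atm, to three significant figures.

Convert: T₁ = 596.1 K.
P constant ⇒ V ∝ T: P₂ = P₁; T₂ = T₁·(V₂/V₁) = 404.1 K.
V constant ⇒ P ∝ T: V₃ = V₂; P₃ = P₂·(T₃/T₂) = 12.67 atm.

P₃ ≈ 12.7 atm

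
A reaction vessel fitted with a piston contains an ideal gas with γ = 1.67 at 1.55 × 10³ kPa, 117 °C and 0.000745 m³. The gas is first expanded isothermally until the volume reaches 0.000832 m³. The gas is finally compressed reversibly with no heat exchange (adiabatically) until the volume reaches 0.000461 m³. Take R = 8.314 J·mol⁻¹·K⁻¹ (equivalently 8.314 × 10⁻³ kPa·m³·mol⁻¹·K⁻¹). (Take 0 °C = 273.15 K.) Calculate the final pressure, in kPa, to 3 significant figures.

P₃ ≈ 3.72e+03 kPa

Convert: T₁ = 390.1 K.
Isothermal, so P V is constant: T₂ = T₁; P₂ = P₁·(V₁/V₂) = 1388 kPa.
Adiabatic (γ = 1.67), T V^(γ−1) and P V^γ constant: T₃ = T₂·(V₂/V₃)^(γ−1) = 579.5 K; P₃ = P₂·(V₂/V₃)^γ = 3720 kPa.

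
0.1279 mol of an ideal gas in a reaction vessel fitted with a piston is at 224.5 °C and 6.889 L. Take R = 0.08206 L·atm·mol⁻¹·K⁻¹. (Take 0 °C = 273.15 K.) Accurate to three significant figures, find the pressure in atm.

Convert: T = 497.65 K.
PV = nRT ⇒ P = nRT/V = (0.1279 × 0.08206 × 497.65) / 6.889

P ≈ 0.758 atm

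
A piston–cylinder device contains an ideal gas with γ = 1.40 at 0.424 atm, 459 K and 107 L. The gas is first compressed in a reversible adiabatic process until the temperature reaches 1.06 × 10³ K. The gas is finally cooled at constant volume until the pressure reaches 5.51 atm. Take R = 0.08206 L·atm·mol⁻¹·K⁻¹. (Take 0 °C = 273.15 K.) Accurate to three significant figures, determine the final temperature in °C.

Reversible adiabatic, γ = 1.40: P₂ = P₁·(T₂/T₁)^(γ/(γ−1)) = 7.936 atm; V₂ = V₁·(T₁/T₂)^(1/(γ−1)) = 13.20 L.
Isochoric, so P/T is constant: V₃ = V₂; T₃ = T₂·(P₃/P₂) = 736.0 K.

T₃ ≈ 463 °C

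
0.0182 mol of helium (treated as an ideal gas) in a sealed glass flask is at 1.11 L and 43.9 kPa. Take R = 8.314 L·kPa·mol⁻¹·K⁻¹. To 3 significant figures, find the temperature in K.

T ≈ 322 K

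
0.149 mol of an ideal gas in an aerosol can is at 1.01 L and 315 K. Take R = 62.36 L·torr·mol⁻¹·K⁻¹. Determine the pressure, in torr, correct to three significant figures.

PV = nRT ⇒ P = nRT/V = (0.149 × 62.36 × 315) / 1.01

P ≈ 2.90e+03 torr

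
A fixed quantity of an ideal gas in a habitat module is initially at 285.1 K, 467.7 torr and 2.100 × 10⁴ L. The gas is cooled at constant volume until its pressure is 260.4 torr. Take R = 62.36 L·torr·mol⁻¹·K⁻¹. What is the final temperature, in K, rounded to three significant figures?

V constant ⇒ P ∝ T: V₂ = V₁; T₂ = T₁·(P₂/P₁) = 158.7 K.

T₂ ≈ 159 K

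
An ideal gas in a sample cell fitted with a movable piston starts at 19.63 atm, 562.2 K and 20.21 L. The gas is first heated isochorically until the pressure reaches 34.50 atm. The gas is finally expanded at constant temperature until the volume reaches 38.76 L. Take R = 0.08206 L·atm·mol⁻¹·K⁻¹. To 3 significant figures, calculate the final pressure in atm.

P₃ ≈ 18.0 atm

Isochoric, so P/T is constant: V₂ = V₁; T₂ = T₁·(P₂/P₁) = 988.1 K.
T constant ⇒ Boyle's law P V = const: T₃ = T₂; P₃ = P₂·(V₂/V₃) = 17.99 atm.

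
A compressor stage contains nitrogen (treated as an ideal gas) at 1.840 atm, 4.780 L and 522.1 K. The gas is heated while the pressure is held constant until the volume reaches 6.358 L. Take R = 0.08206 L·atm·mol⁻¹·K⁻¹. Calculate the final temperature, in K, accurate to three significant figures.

P constant ⇒ V ∝ T: P₂ = P₁; T₂ = T₁·(V₂/V₁) = 694.5 K.

T₂ ≈ 694 K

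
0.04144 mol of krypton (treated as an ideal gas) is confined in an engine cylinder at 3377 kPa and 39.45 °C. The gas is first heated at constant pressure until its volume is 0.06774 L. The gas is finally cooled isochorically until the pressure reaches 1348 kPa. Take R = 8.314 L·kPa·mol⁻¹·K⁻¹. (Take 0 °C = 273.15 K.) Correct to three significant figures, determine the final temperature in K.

T₃ ≈ 265 K

Convert: T₁ = 312.6 K.
From PV = nRT: V₁ = nRT₁/P₁ = 0.03189 L.
P constant ⇒ V ∝ T: P₂ = P₁; T₂ = T₁·(V₂/V₁) = 664.0 K.
Isochoric, so P/T is constant: V₃ = V₂; T₃ = T₂·(P₃/P₂) = 265.0 K.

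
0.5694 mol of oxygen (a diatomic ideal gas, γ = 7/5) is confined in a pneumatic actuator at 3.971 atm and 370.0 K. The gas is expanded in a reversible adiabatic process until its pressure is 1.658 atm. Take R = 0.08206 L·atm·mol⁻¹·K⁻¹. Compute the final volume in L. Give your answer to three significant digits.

From PV = nRT: V₁ = nRT₁/P₁ = 4.354 L.
Adiabatic (γ = 7/5), T V^(γ−1) and P V^γ constant: T₂ = T₁·(P₂/P₁)^((γ−1)/γ) = 288.3 K; V₂ = V₁·(P₁/P₂)^(1/γ) = 8.124 L.

V₂ ≈ 8.12 L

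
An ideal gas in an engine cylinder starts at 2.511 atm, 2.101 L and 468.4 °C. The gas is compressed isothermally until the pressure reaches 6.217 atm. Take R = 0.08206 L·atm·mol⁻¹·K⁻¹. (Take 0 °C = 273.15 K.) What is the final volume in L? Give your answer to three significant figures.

V₂ ≈ 0.849 L

Convert: T₁ = 741.5 K.
Isothermal, so P V is constant: T₂ = T₁; V₂ = V₁·(P₁/P₂) = 0.8486 L.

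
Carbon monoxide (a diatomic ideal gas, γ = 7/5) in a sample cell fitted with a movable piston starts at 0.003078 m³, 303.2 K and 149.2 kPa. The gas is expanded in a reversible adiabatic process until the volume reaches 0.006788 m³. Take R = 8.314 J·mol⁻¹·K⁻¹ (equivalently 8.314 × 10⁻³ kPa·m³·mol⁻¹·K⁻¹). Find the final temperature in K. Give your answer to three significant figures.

T₂ ≈ 221 K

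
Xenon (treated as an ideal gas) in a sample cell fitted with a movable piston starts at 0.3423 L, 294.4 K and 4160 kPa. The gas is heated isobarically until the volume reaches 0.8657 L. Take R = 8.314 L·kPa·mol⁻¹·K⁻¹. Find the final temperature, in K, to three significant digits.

T₂ ≈ 745 K

P constant ⇒ V ∝ T: P₂ = P₁; T₂ = T₁·(V₂/V₁) = 744.6 K.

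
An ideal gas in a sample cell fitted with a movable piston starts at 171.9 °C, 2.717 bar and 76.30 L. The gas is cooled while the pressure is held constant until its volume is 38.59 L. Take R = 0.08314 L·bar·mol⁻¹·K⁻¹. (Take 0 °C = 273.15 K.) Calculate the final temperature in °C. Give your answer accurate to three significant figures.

T₂ ≈ -48.1 °C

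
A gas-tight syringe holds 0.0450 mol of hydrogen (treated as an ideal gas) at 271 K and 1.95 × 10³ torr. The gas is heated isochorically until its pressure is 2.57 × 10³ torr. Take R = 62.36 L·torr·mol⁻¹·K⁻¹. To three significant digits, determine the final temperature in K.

T₂ ≈ 357 K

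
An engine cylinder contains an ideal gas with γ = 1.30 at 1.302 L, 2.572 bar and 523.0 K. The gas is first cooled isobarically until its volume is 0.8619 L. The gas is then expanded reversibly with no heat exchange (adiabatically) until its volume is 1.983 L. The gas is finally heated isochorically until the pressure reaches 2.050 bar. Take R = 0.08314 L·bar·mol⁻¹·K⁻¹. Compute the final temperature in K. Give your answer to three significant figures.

Isobaric, so V/T is constant: P₂ = P₁; T₂ = T₁·(V₂/V₁) = 346.2 K.
Reversible adiabatic, γ = 1.30: T₃ = T₂·(V₂/V₃)^(γ−1) = 269.6 K; P₃ = P₂·(V₂/V₃)^γ = 0.8707 bar.
Isochoric, so P/T is constant: V₄ = V₃; T₄ = T₃·(P₄/P₃) = 634.9 K.

T₄ ≈ 635 K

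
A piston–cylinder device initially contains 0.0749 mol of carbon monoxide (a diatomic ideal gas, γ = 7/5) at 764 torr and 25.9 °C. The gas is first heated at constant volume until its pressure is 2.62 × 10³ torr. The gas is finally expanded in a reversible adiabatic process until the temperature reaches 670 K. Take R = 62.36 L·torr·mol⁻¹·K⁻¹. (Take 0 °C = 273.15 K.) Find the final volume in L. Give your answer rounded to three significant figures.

Convert: T₁ = 299.0 K.
From PV = nRT: V₁ = nRT₁/P₁ = 1.828 L.
V constant ⇒ P ∝ T: V₂ = V₁; T₂ = T₁·(P₂/P₁) = 1026 K.
Reversible adiabatic, γ = 7/5: P₃ = P₂·(T₃/T₂)^(γ/(γ−1)) = 590.5 torr; V₃ = V₂·(T₂/T₃)^(1/(γ−1)) = 5.299 L.

V₃ ≈ 5.30 L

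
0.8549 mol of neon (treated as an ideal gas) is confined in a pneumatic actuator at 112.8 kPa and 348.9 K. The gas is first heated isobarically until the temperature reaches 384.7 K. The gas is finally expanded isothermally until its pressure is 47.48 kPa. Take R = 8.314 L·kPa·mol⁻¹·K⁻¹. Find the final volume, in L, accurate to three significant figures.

V₃ ≈ 57.6 L

From PV = nRT: V₁ = nRT₁/P₁ = 21.98 L.
P constant ⇒ V ∝ T: P₂ = P₁; V₂ = V₁·(T₂/T₁) = 24.24 L.
Isothermal, so P V is constant: T₃ = T₂; V₃ = V₂·(P₂/P₃) = 57.59 L.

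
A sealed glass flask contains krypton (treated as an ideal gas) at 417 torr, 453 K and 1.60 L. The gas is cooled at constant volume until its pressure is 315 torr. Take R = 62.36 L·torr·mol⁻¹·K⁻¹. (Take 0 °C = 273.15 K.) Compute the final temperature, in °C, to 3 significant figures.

T₂ ≈ 69.0 °C

Isochoric, so P/T is constant: V₂ = V₁; T₂ = T₁·(P₂/P₁) = 342.2 K.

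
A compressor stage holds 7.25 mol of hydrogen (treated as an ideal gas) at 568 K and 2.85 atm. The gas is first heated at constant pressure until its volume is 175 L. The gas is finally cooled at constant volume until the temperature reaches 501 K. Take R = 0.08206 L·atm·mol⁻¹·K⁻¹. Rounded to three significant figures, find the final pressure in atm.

P₃ ≈ 1.70 atm

From PV = nRT: V₁ = nRT₁/P₁ = 118.6 L.
P constant ⇒ V ∝ T: P₂ = P₁; T₂ = T₁·(V₂/V₁) = 838.3 K.
Isochoric, so P/T is constant: V₃ = V₂; P₃ = P₂·(T₃/T₂) = 1.703 atm.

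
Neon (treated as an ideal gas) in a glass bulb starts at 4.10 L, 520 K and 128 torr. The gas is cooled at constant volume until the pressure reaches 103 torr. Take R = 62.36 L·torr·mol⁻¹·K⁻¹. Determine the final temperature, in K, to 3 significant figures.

T₂ ≈ 418 K

V constant ⇒ P ∝ T: V₂ = V₁; T₂ = T₁·(P₂/P₁) = 418.4 K.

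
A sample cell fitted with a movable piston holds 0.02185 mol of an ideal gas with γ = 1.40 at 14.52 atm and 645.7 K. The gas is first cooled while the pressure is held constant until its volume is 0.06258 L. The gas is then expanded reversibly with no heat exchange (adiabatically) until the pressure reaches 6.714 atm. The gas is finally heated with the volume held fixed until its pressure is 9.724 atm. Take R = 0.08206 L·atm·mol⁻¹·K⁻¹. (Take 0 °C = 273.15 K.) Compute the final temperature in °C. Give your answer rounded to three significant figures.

T₄ ≈ 316 °C

From PV = nRT: V₁ = nRT₁/P₁ = 0.07973 L.
Isobaric, so V/T is constant: P₂ = P₁; T₂ = T₁·(V₂/V₁) = 506.8 K.
Adiabatic (γ = 1.40), T V^(γ−1) and P V^γ constant: T₃ = T₂·(P₃/P₂)^((γ−1)/γ) = 406.5 K; V₃ = V₂·(P₂/P₃)^(1/γ) = 0.1086 L.
Isochoric, so P/T is constant: V₄ = V₃; T₄ = T₃·(P₄/P₃) = 588.8 K.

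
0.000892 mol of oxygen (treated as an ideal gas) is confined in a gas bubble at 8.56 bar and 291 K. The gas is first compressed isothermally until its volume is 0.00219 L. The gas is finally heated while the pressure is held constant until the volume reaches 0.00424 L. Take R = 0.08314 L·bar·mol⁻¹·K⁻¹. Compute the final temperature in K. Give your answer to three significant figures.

T₃ ≈ 563 K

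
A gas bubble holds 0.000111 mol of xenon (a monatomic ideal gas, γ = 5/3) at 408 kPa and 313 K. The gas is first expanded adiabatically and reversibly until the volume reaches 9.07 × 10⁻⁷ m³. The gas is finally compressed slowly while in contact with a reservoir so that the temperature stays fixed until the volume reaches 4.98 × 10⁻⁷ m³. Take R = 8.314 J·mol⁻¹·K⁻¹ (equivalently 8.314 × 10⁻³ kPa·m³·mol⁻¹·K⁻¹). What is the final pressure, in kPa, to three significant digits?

P₃ ≈ 492 kPa

From PV = nRT: V₁ = nRT₁/P₁ = 7.080e-07 m³.
Reversible adiabatic, γ = 5/3: T₂ = T₁·(V₁/V₂)^(γ−1) = 265.3 K; P₂ = P₁·(V₁/V₂)^γ = 270.0 kPa.
T constant ⇒ Boyle's law P V = const: T₃ = T₂; P₃ = P₂·(V₂/V₃) = 491.7 kPa.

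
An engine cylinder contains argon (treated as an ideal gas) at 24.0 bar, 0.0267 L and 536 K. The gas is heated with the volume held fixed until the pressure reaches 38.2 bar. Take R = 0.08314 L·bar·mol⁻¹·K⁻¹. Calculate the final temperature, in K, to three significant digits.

Isochoric, so P/T is constant: V₂ = V₁; T₂ = T₁·(P₂/P₁) = 853.1 K.

T₂ ≈ 853 K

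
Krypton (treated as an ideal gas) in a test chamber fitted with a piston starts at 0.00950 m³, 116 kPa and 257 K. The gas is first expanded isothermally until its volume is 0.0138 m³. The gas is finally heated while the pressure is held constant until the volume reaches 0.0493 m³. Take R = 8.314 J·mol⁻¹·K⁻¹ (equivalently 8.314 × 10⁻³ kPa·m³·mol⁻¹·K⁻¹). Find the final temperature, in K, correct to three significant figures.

T₃ ≈ 918 K

T constant ⇒ Boyle's law P V = const: T₂ = T₁; P₂ = P₁·(V₁/V₂) = 79.86 kPa.
P constant ⇒ V ∝ T: P₃ = P₂; T₃ = T₂·(V₃/V₂) = 918.1 K.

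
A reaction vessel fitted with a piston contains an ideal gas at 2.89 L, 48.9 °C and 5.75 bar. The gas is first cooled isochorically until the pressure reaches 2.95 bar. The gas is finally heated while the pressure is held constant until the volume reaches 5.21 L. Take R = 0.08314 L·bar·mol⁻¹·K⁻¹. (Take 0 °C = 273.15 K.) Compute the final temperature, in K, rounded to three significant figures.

T₃ ≈ 298 K

Convert: T₁ = 322.0 K.
V constant ⇒ P ∝ T: V₂ = V₁; T₂ = T₁·(P₂/P₁) = 165.2 K.
Isobaric, so V/T is constant: P₃ = P₂; T₃ = T₂·(V₃/V₂) = 297.9 K.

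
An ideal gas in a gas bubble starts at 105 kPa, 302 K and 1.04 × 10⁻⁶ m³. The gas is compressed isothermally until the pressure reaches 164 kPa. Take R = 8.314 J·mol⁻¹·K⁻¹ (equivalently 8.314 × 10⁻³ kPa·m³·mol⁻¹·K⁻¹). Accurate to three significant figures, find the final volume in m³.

Isothermal, so P V is constant: T₂ = T₁; V₂ = V₁·(P₁/P₂) = 6.659e-07 m³.

V₂ ≈ 6.66e-07 m³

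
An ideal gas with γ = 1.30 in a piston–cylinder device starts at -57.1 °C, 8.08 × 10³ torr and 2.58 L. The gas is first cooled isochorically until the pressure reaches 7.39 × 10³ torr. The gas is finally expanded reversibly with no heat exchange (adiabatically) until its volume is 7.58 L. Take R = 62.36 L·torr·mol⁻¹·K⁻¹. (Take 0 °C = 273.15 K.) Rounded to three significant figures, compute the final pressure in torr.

P₃ ≈ 1.82e+03 torr

Convert: T₁ = 216.0 K.
V constant ⇒ P ∝ T: V₂ = V₁; T₂ = T₁·(P₂/P₁) = 197.6 K.
Reversible adiabatic, γ = 1.30: T₃ = T₂·(V₂/V₃)^(γ−1) = 143.0 K; P₃ = P₂·(V₂/V₃)^γ = 1820 torr.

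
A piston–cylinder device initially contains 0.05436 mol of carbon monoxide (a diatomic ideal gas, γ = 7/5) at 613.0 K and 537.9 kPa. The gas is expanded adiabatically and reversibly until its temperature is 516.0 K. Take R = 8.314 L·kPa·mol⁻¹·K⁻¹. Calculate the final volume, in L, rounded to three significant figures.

From PV = nRT: V₁ = nRT₁/P₁ = 0.5150 L.
Adiabatic (γ = 7/5), T V^(γ−1) and P V^γ constant: P₂ = P₁·(T₂/T₁)^(γ/(γ−1)) = 294.3 kPa; V₂ = V₁·(T₁/T₂)^(1/(γ−1)) = 0.7923 L.

V₂ ≈ 0.792 L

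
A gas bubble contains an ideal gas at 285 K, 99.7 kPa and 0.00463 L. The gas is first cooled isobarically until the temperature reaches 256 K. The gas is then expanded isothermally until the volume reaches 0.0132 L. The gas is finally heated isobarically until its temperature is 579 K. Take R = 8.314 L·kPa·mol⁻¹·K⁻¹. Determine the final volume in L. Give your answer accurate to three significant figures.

Isobaric, so V/T is constant: P₂ = P₁; V₂ = V₁·(T₂/T₁) = 0.004159 L.
T constant ⇒ Boyle's law P V = const: T₃ = T₂; P₃ = P₂·(V₂/V₃) = 31.41 kPa.
P constant ⇒ V ∝ T: P₄ = P₃; V₄ = V₃·(T₄/T₃) = 0.02985 L.

V₄ ≈ 0.0299 L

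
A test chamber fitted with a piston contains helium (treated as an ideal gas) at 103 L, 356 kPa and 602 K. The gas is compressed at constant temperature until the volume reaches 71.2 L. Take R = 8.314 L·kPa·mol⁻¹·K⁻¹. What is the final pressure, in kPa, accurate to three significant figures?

Isothermal, so P V is constant: T₂ = T₁; P₂ = P₁·(V₁/V₂) = 515.0 kPa.

P₂ ≈ 515 kPa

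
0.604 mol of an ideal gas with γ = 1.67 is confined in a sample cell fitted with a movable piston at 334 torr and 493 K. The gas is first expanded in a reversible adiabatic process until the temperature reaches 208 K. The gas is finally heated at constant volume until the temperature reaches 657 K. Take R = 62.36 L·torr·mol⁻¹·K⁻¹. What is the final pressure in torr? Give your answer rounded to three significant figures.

P₃ ≈ 123 torr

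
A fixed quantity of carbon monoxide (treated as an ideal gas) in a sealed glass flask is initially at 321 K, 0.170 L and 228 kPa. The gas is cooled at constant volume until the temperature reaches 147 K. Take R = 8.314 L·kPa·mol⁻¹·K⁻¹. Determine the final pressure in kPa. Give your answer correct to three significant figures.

P₂ ≈ 104 kPa

Isochoric, so P/T is constant: V₂ = V₁; P₂ = P₁·(T₂/T₁) = 104.4 kPa.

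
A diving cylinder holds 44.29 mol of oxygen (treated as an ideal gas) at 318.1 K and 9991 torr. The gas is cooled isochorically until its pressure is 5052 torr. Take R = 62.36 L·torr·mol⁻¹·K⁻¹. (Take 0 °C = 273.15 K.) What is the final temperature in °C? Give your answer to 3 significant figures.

T₂ ≈ -112 °C

From PV = nRT: V₁ = nRT₁/P₁ = 87.94 L.
V constant ⇒ P ∝ T: V₂ = V₁; T₂ = T₁·(P₂/P₁) = 160.8 K.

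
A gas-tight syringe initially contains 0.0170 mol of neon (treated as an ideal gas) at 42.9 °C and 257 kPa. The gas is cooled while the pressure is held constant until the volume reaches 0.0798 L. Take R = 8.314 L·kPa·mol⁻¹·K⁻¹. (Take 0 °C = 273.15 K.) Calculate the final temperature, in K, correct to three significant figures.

T₂ ≈ 145 K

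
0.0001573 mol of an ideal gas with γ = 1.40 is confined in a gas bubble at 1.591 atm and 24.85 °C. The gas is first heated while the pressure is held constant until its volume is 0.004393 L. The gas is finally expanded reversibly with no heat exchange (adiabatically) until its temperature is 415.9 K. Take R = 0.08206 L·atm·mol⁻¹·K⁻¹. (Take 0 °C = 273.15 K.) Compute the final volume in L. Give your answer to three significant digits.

Convert: T₁ = 298.0 K.
From PV = nRT: V₁ = nRT₁/P₁ = 0.002418 L.
P constant ⇒ V ∝ T: P₂ = P₁; T₂ = T₁·(V₂/V₁) = 541.5 K.
Reversible adiabatic, γ = 1.40: P₃ = P₂·(T₃/T₂)^(γ/(γ−1)) = 0.6319 atm; V₃ = V₂·(T₂/T₃)^(1/(γ−1)) = 0.008496 L.

V₃ ≈ 0.00850 L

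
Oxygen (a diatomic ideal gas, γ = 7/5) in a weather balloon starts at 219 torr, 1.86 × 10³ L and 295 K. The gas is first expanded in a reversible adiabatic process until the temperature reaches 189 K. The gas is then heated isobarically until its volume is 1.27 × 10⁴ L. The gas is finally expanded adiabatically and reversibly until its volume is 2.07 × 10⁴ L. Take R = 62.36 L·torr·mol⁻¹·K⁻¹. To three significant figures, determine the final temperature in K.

Adiabatic (γ = 7/5), T V^(γ−1) and P V^γ constant: P₂ = P₁·(T₂/T₁)^(γ/(γ−1)) = 46.10 torr; V₂ = V₁·(T₁/T₂)^(1/(γ−1)) = 5661 L.
Isobaric, so V/T is constant: P₃ = P₂; T₃ = T₂·(V₃/V₂) = 424.0 K.
Adiabatic (γ = 7/5), T V^(γ−1) and P V^γ constant: T₄ = T₃·(V₃/V₄)^(γ−1) = 348.7 K; P₄ = P₃·(V₃/V₄)^γ = 23.26 torr.

T₄ ≈ 349 K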